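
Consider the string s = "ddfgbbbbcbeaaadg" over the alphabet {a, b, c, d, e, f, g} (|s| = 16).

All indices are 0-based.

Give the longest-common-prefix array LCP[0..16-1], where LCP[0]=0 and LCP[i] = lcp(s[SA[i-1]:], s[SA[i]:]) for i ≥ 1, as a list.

sorted suffixes:
  #0 SA[0]=11  'aaadg'
  #1 SA[1]=12  'aadg'
  #2 SA[2]=13  'adg'
  #3 SA[3]=4  'bbbbcbeaaadg'
  #4 SA[4]=5  'bbbcbeaaadg'
  #5 SA[5]=6  'bbcbeaaadg'
  #6 SA[6]=7  'bcbeaaadg'
  #7 SA[7]=9  'beaaadg'
  #8 SA[8]=8  'cbeaaadg'
  #9 SA[9]=0  'ddfgbbbbcbeaaadg'
  #10 SA[10]=1  'dfgbbbbcbeaaadg'
  #11 SA[11]=14  'dg'
  #12 SA[12]=10  'eaaadg'
  #13 SA[13]=2  'fgbbbbcbeaaadg'
  #14 SA[14]=15  'g'
  #15 SA[15]=3  'gbbbbcbeaaadg'

SA = [11, 12, 13, 4, 5, 6, 7, 9, 8, 0, 1, 14, 10, 2, 15, 3]
[i] adj suffixes → lcp
  [1] 11/12 → 2 ('aa')
  [2] 12/13 → 1 ('a')
  [3] 13/4 → 0 ('')
  [4] 4/5 → 3 ('bbb')
  [5] 5/6 → 2 ('bb')
  [6] 6/7 → 1 ('b')
  [7] 7/9 → 1 ('b')
  [8] 9/8 → 0 ('')
  [9] 8/0 → 0 ('')
  [10] 0/1 → 1 ('d')
  [11] 1/14 → 1 ('d')
  [12] 14/10 → 0 ('')
  [13] 10/2 → 0 ('')
  [14] 2/15 → 0 ('')
  [15] 15/3 → 1 ('g')

[0, 2, 1, 0, 3, 2, 1, 1, 0, 0, 1, 1, 0, 0, 0, 1]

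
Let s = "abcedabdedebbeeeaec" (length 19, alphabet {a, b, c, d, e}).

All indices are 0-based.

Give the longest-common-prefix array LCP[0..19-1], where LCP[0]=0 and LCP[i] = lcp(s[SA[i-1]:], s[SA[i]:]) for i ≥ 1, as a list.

rank | idx | suffix
   0 |   0 | abcedabdedebbeeeaec
   1 |   5 | abdedebbeeeaec
   2 |  16 | aec
   3 |  11 | bbeeeaec
   4 |   1 | bcedabdedebbeeeaec
   5 |   6 | bdedebbeeeaec
   6 |  12 | beeeaec
   7 |  18 | c
   8 |   2 | cedabdedebbeeeaec
   9 |   4 | dabdedebbeeeaec
  10 |   9 | debbeeeaec
  11 |   7 | dedebbeeeaec
  12 |  15 | eaec
  13 |  10 | ebbeeeaec
  14 |  17 | ec
  15 |   3 | edabdedebbeeeaec
  16 |   8 | edebbeeeaec
  17 |  14 | eeaec
  18 |  13 | eeeaec

SA = [0, 5, 16, 11, 1, 6, 12, 18, 2, 4, 9, 7, 15, 10, 17, 3, 8, 14, 13]
i: (SA[i-1],SA[i]) lcp shared
  1: (0,5) 2 'ab'
  2: (5,16) 1 'a'
  3: (16,11) 0 ''
  4: (11,1) 1 'b'
  5: (1,6) 1 'b'
  6: (6,12) 1 'b'
  7: (12,18) 0 ''
  8: (18,2) 1 'c'
  9: (2,4) 0 ''
  10: (4,9) 1 'd'
  11: (9,7) 2 'de'
  12: (7,15) 0 ''
  13: (15,10) 1 'e'
  14: (10,17) 1 'e'
  15: (17,3) 1 'e'
  16: (3,8) 2 'ed'
  17: (8,14) 1 'e'
  18: (14,13) 2 'ee'

[0, 2, 1, 0, 1, 1, 1, 0, 1, 0, 1, 2, 0, 1, 1, 1, 2, 1, 2]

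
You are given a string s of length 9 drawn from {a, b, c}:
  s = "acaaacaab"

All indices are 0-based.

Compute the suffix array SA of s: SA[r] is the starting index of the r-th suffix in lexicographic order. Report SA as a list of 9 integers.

[2, 6, 3, 7, 0, 4, 8, 1, 5]

rank | idx | suffix
   0 |   2 | aaacaab
   1 |   6 | aab
   2 |   3 | aacaab
   3 |   7 | ab
   4 |   0 | acaaacaab
   5 |   4 | acaab
   6 |   8 | b
   7 |   1 | caaacaab
   8 |   5 | caab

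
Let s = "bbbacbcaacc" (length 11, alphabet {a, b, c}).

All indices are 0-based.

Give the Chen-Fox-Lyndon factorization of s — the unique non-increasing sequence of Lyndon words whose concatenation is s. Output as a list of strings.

["b", "b", "b", "acbc", "aacc"]

emit factor 1: 'b' (i=0, period=1)
emit factor 2: 'b' (i=1, period=1)
emit factor 3: 'b' (i=2, period=1)
emit factor 4: 'acbc' (i=3, period=4)
emit factor 5: 'aacc' (i=7, period=4)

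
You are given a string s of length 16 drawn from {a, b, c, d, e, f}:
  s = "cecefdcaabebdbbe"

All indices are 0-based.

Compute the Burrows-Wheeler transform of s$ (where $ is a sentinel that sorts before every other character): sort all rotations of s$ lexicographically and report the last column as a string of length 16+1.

ecadebad$ebfbbcce

rank  rotation           last
    0  $cecefdcaabebdbbe  e
    1  aabebdbbe$cecefdc  c
    2  abebdbbe$cecefdca  a
    3  bbe$cecefdcaabebd  d
    4  bdbbe$cecefdcaabe  e
    5  be$cecefdcaabebdb  b
    6  bebdbbe$cecefdcaa  a
    7  caabebdbbe$cecefd  d
    8  cecefdcaabebdbbe$  $
    9  cefdcaabebdbbe$ce  e
   10  dbbe$cecefdcaabeb  b
   11  dcaabebdbbe$cecef  f
   12  e$cecefdcaabebdbb  b
   13  ebdbbe$cecefdcaab  b
   14  ecefdcaabebdbbe$c  c
   15  efdcaabebdbbe$cec  c
   16  fdcaabebdbbe$cece  e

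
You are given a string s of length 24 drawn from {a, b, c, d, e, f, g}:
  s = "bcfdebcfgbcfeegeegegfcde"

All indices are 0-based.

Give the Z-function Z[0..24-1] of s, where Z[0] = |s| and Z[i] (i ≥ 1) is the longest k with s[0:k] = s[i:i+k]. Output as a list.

[24, 0, 0, 0, 0, 3, 0, 0, 0, 3, 0, 0, 0, 0, 0, 0, 0, 0, 0, 0, 0, 0, 0, 0]

Z[0]=24
i=1: i≥r, start 0; Z[1]=0
i=2: i≥r, start 0; Z[2]=0
i=3: i≥r, start 0; Z[3]=0
i=4: i≥r, start 0; Z[4]=0
i=5: i≥r, start 0; Z[5]=3 extend→box=[5,8)
i=6: min(r-i=2, Z[1]=0)=0; Z[6]=0
i=7: min(r-i=1, Z[2]=0)=0; Z[7]=0
i=8: i≥r, start 0; Z[8]=0
i=9: i≥r, start 0; Z[9]=3 extend→box=[9,12)
i=10: min(r-i=2, Z[1]=0)=0; Z[10]=0
i=11: min(r-i=1, Z[2]=0)=0; Z[11]=0
i=12: i≥r, start 0; Z[12]=0
i=13: i≥r, start 0; Z[13]=0
i=14: i≥r, start 0; Z[14]=0
i=15: i≥r, start 0; Z[15]=0
i=16: i≥r, start 0; Z[16]=0
i=17: i≥r, start 0; Z[17]=0
i=18: i≥r, start 0; Z[18]=0
i=19: i≥r, start 0; Z[19]=0
i=20: i≥r, start 0; Z[20]=0
i=21: i≥r, start 0; Z[21]=0
i=22: i≥r, start 0; Z[22]=0
i=23: i≥r, start 0; Z[23]=0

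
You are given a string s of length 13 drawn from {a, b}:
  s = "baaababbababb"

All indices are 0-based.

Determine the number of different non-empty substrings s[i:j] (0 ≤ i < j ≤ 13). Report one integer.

rank | idx | suffix
   0 |   1 | aaababbababb
   1 |   2 | aababbababb
   2 |   8 | ababb
   3 |   3 | ababbababb
   4 |  10 | abb
   5 |   5 | abbababb
   6 |  12 | b
   7 |   0 | baaababbababb
   8 |   7 | bababb
   9 |   9 | babb
  10 |   4 | babbababb
  11 |  11 | bb
  12 |   6 | bbababb

SA = [1, 2, 8, 3, 10, 5, 12, 0, 7, 9, 4, 11, 6]
[i] adj suffixes → lcp
  [1] 1/2 → 2 ('aa')
  [2] 2/8 → 1 ('a')
  [3] 8/3 → 5 ('ababb')
  [4] 3/10 → 2 ('ab')
  [5] 10/5 → 3 ('abb')
  [6] 5/12 → 0 ('')
  [7] 12/0 → 1 ('b')
  [8] 0/7 → 2 ('ba')
  [9] 7/9 → 3 ('bab')
  [10] 9/4 → 4 ('babb')
  [11] 4/11 → 1 ('b')
  [12] 11/6 → 2 ('bb')

n(n+1)/2 = 13·14/2 = 91
Σ LCP = 0 + 2 + 1 + 5 + 2 + 3 + 0 + 1 + 2 + 3 + 4 + 1 + 2 = 26
distinct = 91 − 26 = 65

65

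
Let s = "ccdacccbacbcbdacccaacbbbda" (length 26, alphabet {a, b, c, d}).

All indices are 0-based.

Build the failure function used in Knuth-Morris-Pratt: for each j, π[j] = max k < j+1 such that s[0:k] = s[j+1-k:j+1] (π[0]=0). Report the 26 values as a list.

π[0] = 0
j=1 s[j]='c': π[1]=1 (border 'c')
j=2 s[j]='d': k: 1→0; π[2]=0 (border '')
j=3 s[j]='a': π[3]=0 (border '')
j=4 s[j]='c': π[4]=1 (border 'c')
j=5 s[j]='c': π[5]=2 (border 'cc')
j=6 s[j]='c': k: 2→1; π[6]=2 (border 'cc')
j=7 s[j]='b': k: 2→1→0; π[7]=0 (border '')
j=8 s[j]='a': π[8]=0 (border '')
j=9 s[j]='c': π[9]=1 (border 'c')
j=10 s[j]='b': k: 1→0; π[10]=0 (border '')
j=11 s[j]='c': π[11]=1 (border 'c')
j=12 s[j]='b': k: 1→0; π[12]=0 (border '')
j=13 s[j]='d': π[13]=0 (border '')
j=14 s[j]='a': π[14]=0 (border '')
j=15 s[j]='c': π[15]=1 (border 'c')
j=16 s[j]='c': π[16]=2 (border 'cc')
j=17 s[j]='c': k: 2→1; π[17]=2 (border 'cc')
j=18 s[j]='a': k: 2→1→0; π[18]=0 (border '')
j=19 s[j]='a': π[19]=0 (border '')
j=20 s[j]='c': π[20]=1 (border 'c')
j=21 s[j]='b': k: 1→0; π[21]=0 (border '')
j=22 s[j]='b': π[22]=0 (border '')
j=23 s[j]='b': π[23]=0 (border '')
j=24 s[j]='d': π[24]=0 (border '')
j=25 s[j]='a': π[25]=0 (border '')

[0, 1, 0, 0, 1, 2, 2, 0, 0, 1, 0, 1, 0, 0, 0, 1, 2, 2, 0, 0, 1, 0, 0, 0, 0, 0]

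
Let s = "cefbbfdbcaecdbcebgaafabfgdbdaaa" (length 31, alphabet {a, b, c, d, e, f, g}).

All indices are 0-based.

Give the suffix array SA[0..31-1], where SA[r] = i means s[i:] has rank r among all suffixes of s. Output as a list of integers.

[30, 29, 28, 18, 21, 9, 19, 3, 7, 13, 26, 4, 22, 16, 8, 11, 14, 0, 27, 6, 12, 25, 15, 10, 1, 20, 2, 5, 23, 17, 24]

rank | idx | suffix
   0 |  30 | a
   1 |  29 | aa
   2 |  28 | aaa
   3 |  18 | aafabfgdbdaaa
   4 |  21 | abfgdbdaaa
   5 |   9 | aecdbcebgaafabfgdbdaaa
   6 |  19 | afabfgdbdaaa
   7 |   3 | bbfdbcaecdbcebgaafabfgdbdaaa
   8 |   7 | bcaecdbcebgaafabfgdbdaaa
   9 |  13 | bcebgaafabfgdbdaaa
  10 |  26 | bdaaa
  11 |   4 | bfdbcaecdbcebgaafabfgdbdaaa
  12 |  22 | bfgdbdaaa
  13 |  16 | bgaafabfgdbdaaa
  14 |   8 | caecdbcebgaafabfgdbdaaa
  15 |  11 | cdbcebgaafabfgdbdaaa
  16 |  14 | cebgaafabfgdbdaaa
  17 |   0 | cefbbfdbcaecdbcebgaafabfgdbdaaa
  18 |  27 | daaa
  19 |   6 | dbcaecdbcebgaafabfgdbdaaa
  20 |  12 | dbcebgaafabfgdbdaaa
  21 |  25 | dbdaaa
  22 |  15 | ebgaafabfgdbdaaa
  23 |  10 | ecdbcebgaafabfgdbdaaa
  24 |   1 | efbbfdbcaecdbcebgaafabfgdbdaaa
  25 |  20 | fabfgdbdaaa
  26 |   2 | fbbfdbcaecdbcebgaafabfgdbdaaa
  27 |   5 | fdbcaecdbcebgaafabfgdbdaaa
  28 |  23 | fgdbdaaa
  29 |  17 | gaafabfgdbdaaa
  30 |  24 | gdbdaaa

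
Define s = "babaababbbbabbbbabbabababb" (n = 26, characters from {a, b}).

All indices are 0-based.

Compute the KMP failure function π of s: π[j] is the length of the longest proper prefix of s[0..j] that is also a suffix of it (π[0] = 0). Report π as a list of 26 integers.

[0, 0, 1, 2, 0, 1, 2, 3, 1, 1, 1, 2, 3, 1, 1, 1, 2, 3, 1, 2, 3, 4, 3, 4, 3, 1]

π[0] = 0
j=1 s[j]='a': π[1]=0 (border '')
j=2 s[j]='b': π[2]=1 (border 'b')
j=3 s[j]='a': π[3]=2 (border 'ba')
j=4 s[j]='a': k: 2→0; π[4]=0 (border '')
j=5 s[j]='b': π[5]=1 (border 'b')
j=6 s[j]='a': π[6]=2 (border 'ba')
j=7 s[j]='b': π[7]=3 (border 'bab')
j=8 s[j]='b': k: 3→1→0; π[8]=1 (border 'b')
j=9 s[j]='b': k: 1→0; π[9]=1 (border 'b')
j=10 s[j]='b': k: 1→0; π[10]=1 (border 'b')
j=11 s[j]='a': π[11]=2 (border 'ba')
j=12 s[j]='b': π[12]=3 (border 'bab')
j=13 s[j]='b': k: 3→1→0; π[13]=1 (border 'b')
j=14 s[j]='b': k: 1→0; π[14]=1 (border 'b')
j=15 s[j]='b': k: 1→0; π[15]=1 (border 'b')
j=16 s[j]='a': π[16]=2 (border 'ba')
j=17 s[j]='b': π[17]=3 (border 'bab')
j=18 s[j]='b': k: 3→1→0; π[18]=1 (border 'b')
j=19 s[j]='a': π[19]=2 (border 'ba')
j=20 s[j]='b': π[20]=3 (border 'bab')
j=21 s[j]='a': π[21]=4 (border 'baba')
j=22 s[j]='b': k: 4→2; π[22]=3 (border 'bab')
j=23 s[j]='a': π[23]=4 (border 'baba')
j=24 s[j]='b': k: 4→2; π[24]=3 (border 'bab')
j=25 s[j]='b': k: 3→1→0; π[25]=1 (border 'b')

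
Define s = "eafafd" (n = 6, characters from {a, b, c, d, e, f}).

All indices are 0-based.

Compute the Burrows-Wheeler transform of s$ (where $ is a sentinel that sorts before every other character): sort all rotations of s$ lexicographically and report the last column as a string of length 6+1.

deff$aa

rank  rotation last
    0  $eafafd  d
    1  afafd$e  e
    2  afd$eaf  f
    3  d$eafaf  f
    4  eafafd$  $
    5  fafd$ea  a
    6  fd$eafa  a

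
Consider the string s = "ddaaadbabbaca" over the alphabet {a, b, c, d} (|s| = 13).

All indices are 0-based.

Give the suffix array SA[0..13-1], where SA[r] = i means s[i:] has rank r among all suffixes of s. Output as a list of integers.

[12, 2, 3, 7, 10, 4, 6, 9, 8, 11, 1, 5, 0]

rank→(start, suffix):
  0 → (12, 'a')
  1 → (2, 'aaadbabbaca')
  2 → (3, 'aadbabbaca')
  3 → (7, 'abbaca')
  4 → (10, 'aca')
  5 → (4, 'adbabbaca')
  6 → (6, 'babbaca')
  7 → (9, 'baca')
  8 → (8, 'bbaca')
  9 → (11, 'ca')
  10 → (1, 'daaadbabbaca')
  11 → (5, 'dbabbaca')
  12 → (0, 'ddaaadbabbaca')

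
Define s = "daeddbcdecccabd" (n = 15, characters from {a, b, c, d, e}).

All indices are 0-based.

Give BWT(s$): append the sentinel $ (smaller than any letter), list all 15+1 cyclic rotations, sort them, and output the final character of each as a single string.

rank  rotation          last
    0  $daeddbcdecccabd  d
    1  abd$daeddbcdeccc  c
    2  aeddbcdecccabd$d  d
    3  bcdecccabd$daedd  d
    4  bd$daeddbcdeccca  a
    5  cabd$daeddbcdecc  c
    6  ccabd$daeddbcdec  c
    7  cccabd$daeddbcde  e
    8  cdecccabd$daeddb  b
    9  d$daeddbcdecccab  b
   10  daeddbcdecccabd$  $
   11  dbcdecccabd$daed  d
   12  ddbcdecccabd$dae  e
   13  decccabd$daeddbc  c
   14  ecccabd$daeddbcd  d
   15  eddbcdecccabd$da  a

dcddaccebb$decda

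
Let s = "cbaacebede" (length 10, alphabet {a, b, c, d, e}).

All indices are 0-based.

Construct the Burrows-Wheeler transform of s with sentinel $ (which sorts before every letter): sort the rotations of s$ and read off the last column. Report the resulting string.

ebace$aedcb

rank  rotation     last
    0  $cbaacebede  e
    1  aacebede$cb  b
    2  acebede$cba  a
    3  baacebede$c  c
    4  bede$cbaace  e
    5  cbaacebede$  $
    6  cebede$cbaa  a
    7  de$cbaacebe  e
    8  e$cbaacebed  d
    9  ebede$cbaac  c
   10  ede$cbaaceb  b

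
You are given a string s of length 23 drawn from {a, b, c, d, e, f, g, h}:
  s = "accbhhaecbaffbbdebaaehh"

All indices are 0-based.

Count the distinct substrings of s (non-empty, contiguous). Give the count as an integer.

256

sorted suffixes:
  #0 SA[0]=18  'aaehh'
  #1 SA[1]=0  'accbhhaecbaffbbdebaaehh'
  #2 SA[2]=6  'aecbaffbbdebaaehh'
  #3 SA[3]=19  'aehh'
  #4 SA[4]=10  'affbbdebaaehh'
  #5 SA[5]=17  'baaehh'
  #6 SA[6]=9  'baffbbdebaaehh'
  #7 SA[7]=13  'bbdebaaehh'
  #8 SA[8]=14  'bdebaaehh'
  #9 SA[9]=3  'bhhaecbaffbbdebaaehh'
  #10 SA[10]=8  'cbaffbbdebaaehh'
  #11 SA[11]=2  'cbhhaecbaffbbdebaaehh'
  #12 SA[12]=1  'ccbhhaecbaffbbdebaaehh'
  #13 SA[13]=15  'debaaehh'
  #14 SA[14]=16  'ebaaehh'
  #15 SA[15]=7  'ecbaffbbdebaaehh'
  #16 SA[16]=20  'ehh'
  #17 SA[17]=12  'fbbdebaaehh'
  #18 SA[18]=11  'ffbbdebaaehh'
  #19 SA[19]=22  'h'
  #20 SA[20]=5  'haecbaffbbdebaaehh'
  #21 SA[21]=21  'hh'
  #22 SA[22]=4  'hhaecbaffbbdebaaehh'

SA = [18, 0, 6, 19, 10, 17, 9, 13, 14, 3, 8, 2, 1, 15, 16, 7, 20, 12, 11, 22, 5, 21, 4]
i: (SA[i-1],SA[i]) lcp shared
  1: (18,0) 1 'a'
  2: (0,6) 1 'a'
  3: (6,19) 2 'ae'
  4: (19,10) 1 'a'
  5: (10,17) 0 ''
  6: (17,9) 2 'ba'
  7: (9,13) 1 'b'
  8: (13,14) 1 'b'
  9: (14,3) 1 'b'
  10: (3,8) 0 ''
  11: (8,2) 2 'cb'
  12: (2,1) 1 'c'
  13: (1,15) 0 ''
  14: (15,16) 0 ''
  15: (16,7) 1 'e'
  16: (7,20) 1 'e'
  17: (20,12) 0 ''
  18: (12,11) 1 'f'
  19: (11,22) 0 ''
  20: (22,5) 1 'h'
  21: (5,21) 1 'h'
  22: (21,4) 2 'hh'

n(n+1)/2 = 23·24/2 = 276
Σ LCP = 0 + 1 + 1 + 2 + 1 + 0 + 2 + 1 + 1 + 1 + 0 + 2 + 1 + 0 + 0 + 1 + 1 + 0 + 1 + 0 + 1 + 1 + 2 = 20
distinct = 276 − 20 = 256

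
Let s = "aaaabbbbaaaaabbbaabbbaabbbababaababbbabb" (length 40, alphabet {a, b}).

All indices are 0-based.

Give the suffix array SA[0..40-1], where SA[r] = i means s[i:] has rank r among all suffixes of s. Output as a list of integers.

[8, 9, 0, 10, 1, 30, 11, 16, 21, 2, 28, 26, 31, 37, 12, 17, 22, 33, 3, 39, 7, 29, 15, 20, 27, 25, 36, 32, 38, 6, 14, 19, 24, 35, 5, 13, 18, 23, 34, 4]

rank | idx | suffix
   0 |   8 | aaaaabbbaabbbaabbbababaababbbabb
   1 |   9 | aaaabbbaabbbaabbbababaababbbabb
   2 |   0 | aaaabbbbaaaaabbbaabbbaabbbababaababbbabb
   3 |  10 | aaabbbaabbbaabbbababaababbbabb
   4 |   1 | aaabbbbaaaaabbbaabbbaabbbababaababbbabb
   5 |  30 | aababbbabb
   6 |  11 | aabbbaabbbaabbbababaababbbabb
   7 |  16 | aabbbaabbbababaababbbabb
   8 |  21 | aabbbababaababbbabb
   9 |   2 | aabbbbaaaaabbbaabbbaabbbababaababbbabb
  10 |  28 | abaababbbabb
  11 |  26 | ababaababbbabb
  12 |  31 | ababbbabb
  13 |  37 | abb
  14 |  12 | abbbaabbbaabbbababaababbbabb
  15 |  17 | abbbaabbbababaababbbabb
  16 |  22 | abbbababaababbbabb
  17 |  33 | abbbabb
  18 |   3 | abbbbaaaaabbbaabbbaabbbababaababbbabb
  19 |  39 | b
  20 |   7 | baaaaabbbaabbbaabbbababaababbbabb
  21 |  29 | baababbbabb
  22 |  15 | baabbbaabbbababaababbbabb
  23 |  20 | baabbbababaababbbabb
  24 |  27 | babaababbbabb
  25 |  25 | bababaababbbabb
  26 |  36 | babb
  27 |  32 | babbbabb
  28 |  38 | bb
  29 |   6 | bbaaaaabbbaabbbaabbbababaababbbabb
  30 |  14 | bbaabbbaabbbababaababbbabb
  31 |  19 | bbaabbbababaababbbabb
  32 |  24 | bbababaababbbabb
  33 |  35 | bbabb
  34 |   5 | bbbaaaaabbbaabbbaabbbababaababbbabb
  35 |  13 | bbbaabbbaabbbababaababbbabb
  36 |  18 | bbbaabbbababaababbbabb
  37 |  23 | bbbababaababbbabb
  38 |  34 | bbbabb
  39 |   4 | bbbbaaaaabbbaabbbaabbbababaababbbabb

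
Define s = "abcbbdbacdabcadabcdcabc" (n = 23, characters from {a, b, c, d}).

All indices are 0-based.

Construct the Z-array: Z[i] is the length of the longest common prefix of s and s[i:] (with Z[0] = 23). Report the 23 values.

Z[0]=23
i=1: outside box; Z[1]=0
i=2: outside box; Z[2]=0
i=3: outside box; Z[3]=0
i=4: outside box; Z[4]=0
i=5: outside box; Z[5]=0
i=6: outside box; Z[6]=0
i=7: outside box; Z[7]=1 grow→box=[7,8)
i=8: outside box; Z[8]=0
i=9: outside box; Z[9]=0
i=10: outside box; Z[10]=3 grow→box=[10,13)
i=11: min(r-i=2, Z[1]=0)=0; Z[11]=0
i=12: min(r-i=1, Z[2]=0)=0; Z[12]=0
i=13: outside box; Z[13]=1 grow→box=[13,14)
i=14: outside box; Z[14]=0
i=15: outside box; Z[15]=3 grow→box=[15,18)
i=16: min(r-i=2, Z[1]=0)=0; Z[16]=0
i=17: min(r-i=1, Z[2]=0)=0; Z[17]=0
i=18: outside box; Z[18]=0
i=19: outside box; Z[19]=0
i=20: outside box; Z[20]=3 grow→box=[20,23)
i=21: min(r-i=2, Z[1]=0)=0; Z[21]=0
i=22: min(r-i=1, Z[2]=0)=0; Z[22]=0

[23, 0, 0, 0, 0, 0, 0, 1, 0, 0, 3, 0, 0, 1, 0, 3, 0, 0, 0, 0, 3, 0, 0]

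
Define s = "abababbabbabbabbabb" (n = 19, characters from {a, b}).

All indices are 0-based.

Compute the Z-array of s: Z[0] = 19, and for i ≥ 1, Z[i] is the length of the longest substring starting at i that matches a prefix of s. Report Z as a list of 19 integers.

[19, 0, 4, 0, 2, 0, 0, 2, 0, 0, 2, 0, 0, 2, 0, 0, 2, 0, 0]

Z[0]=19
i=1: fresh scan; Z[1]=0
i=2: fresh scan; Z[2]=4 scan→box=[2,6)
i=3: min(r-i=3, Z[1]=0)=0; Z[3]=0
i=4: min(r-i=2, Z[2]=4)=2; Z[4]=2
i=5: min(r-i=1, Z[3]=0)=0; Z[5]=0
i=6: fresh scan; Z[6]=0
i=7: fresh scan; Z[7]=2 scan→box=[7,9)
i=8: min(r-i=1, Z[1]=0)=0; Z[8]=0
i=9: fresh scan; Z[9]=0
i=10: fresh scan; Z[10]=2 scan→box=[10,12)
i=11: min(r-i=1, Z[1]=0)=0; Z[11]=0
i=12: fresh scan; Z[12]=0
i=13: fresh scan; Z[13]=2 scan→box=[13,15)
i=14: min(r-i=1, Z[1]=0)=0; Z[14]=0
i=15: fresh scan; Z[15]=0
i=16: fresh scan; Z[16]=2 scan→box=[16,18)
i=17: min(r-i=1, Z[1]=0)=0; Z[17]=0
i=18: fresh scan; Z[18]=0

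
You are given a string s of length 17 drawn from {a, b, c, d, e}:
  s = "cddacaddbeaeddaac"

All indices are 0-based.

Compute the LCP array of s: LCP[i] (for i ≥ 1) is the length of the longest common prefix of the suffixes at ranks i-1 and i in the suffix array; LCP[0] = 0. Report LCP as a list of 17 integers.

rank→(start, suffix):
  0 → (14, 'aac')
  1 → (15, 'ac')
  2 → (3, 'acaddbeaeddaac')
  3 → (5, 'addbeaeddaac')
  4 → (10, 'aeddaac')
  5 → (8, 'beaeddaac')
  6 → (16, 'c')
  7 → (4, 'caddbeaeddaac')
  8 → (0, 'cddacaddbeaeddaac')
  9 → (13, 'daac')
  10 → (2, 'dacaddbeaeddaac')
  11 → (7, 'dbeaeddaac')
  12 → (12, 'ddaac')
  13 → (1, 'ddacaddbeaeddaac')
  14 → (6, 'ddbeaeddaac')
  15 → (9, 'eaeddaac')
  16 → (11, 'eddaac')

SA = [14, 15, 3, 5, 10, 8, 16, 4, 0, 13, 2, 7, 12, 1, 6, 9, 11]
[i] adj suffixes → lcp
  [1] 14/15 → 1 ('a')
  [2] 15/3 → 2 ('ac')
  [3] 3/5 → 1 ('a')
  [4] 5/10 → 1 ('a')
  [5] 10/8 → 0 ('')
  [6] 8/16 → 0 ('')
  [7] 16/4 → 1 ('c')
  [8] 4/0 → 1 ('c')
  [9] 0/13 → 0 ('')
  [10] 13/2 → 2 ('da')
  [11] 2/7 → 1 ('d')
  [12] 7/12 → 1 ('d')
  [13] 12/1 → 3 ('dda')
  [14] 1/6 → 2 ('dd')
  [15] 6/9 → 0 ('')
  [16] 9/11 → 1 ('e')

[0, 1, 2, 1, 1, 0, 0, 1, 1, 0, 2, 1, 1, 3, 2, 0, 1]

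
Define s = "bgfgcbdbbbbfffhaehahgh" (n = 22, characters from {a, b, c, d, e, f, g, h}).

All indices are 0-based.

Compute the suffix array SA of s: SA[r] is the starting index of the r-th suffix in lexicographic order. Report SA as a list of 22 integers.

rank | idx | suffix
   0 |  15 | aehahgh
   1 |  18 | ahgh
   2 |   7 | bbbbfffhaehahgh
   3 |   8 | bbbfffhaehahgh
   4 |   9 | bbfffhaehahgh
   5 |   5 | bdbbbbfffhaehahgh
   6 |  10 | bfffhaehahgh
   7 |   0 | bgfgcbdbbbbfffhaehahgh
   8 |   4 | cbdbbbbfffhaehahgh
   9 |   6 | dbbbbfffhaehahgh
  10 |  16 | ehahgh
  11 |  11 | fffhaehahgh
  12 |  12 | ffhaehahgh
  13 |   2 | fgcbdbbbbfffhaehahgh
  14 |  13 | fhaehahgh
  15 |   3 | gcbdbbbbfffhaehahgh
  16 |   1 | gfgcbdbbbbfffhaehahgh
  17 |  20 | gh
  18 |  21 | h
  19 |  14 | haehahgh
  20 |  17 | hahgh
  21 |  19 | hgh

[15, 18, 7, 8, 9, 5, 10, 0, 4, 6, 16, 11, 12, 2, 13, 3, 1, 20, 21, 14, 17, 19]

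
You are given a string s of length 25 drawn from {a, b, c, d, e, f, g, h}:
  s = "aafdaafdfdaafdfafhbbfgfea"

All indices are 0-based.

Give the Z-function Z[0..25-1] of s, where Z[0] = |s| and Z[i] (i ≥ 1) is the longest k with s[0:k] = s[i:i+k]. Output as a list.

[25, 1, 0, 0, 4, 1, 0, 0, 0, 0, 4, 1, 0, 0, 0, 1, 0, 0, 0, 0, 0, 0, 0, 0, 1]

Z[0]=25
i=1: fresh scan; Z[1]=1 scan→box=[1,2)
i=2: fresh scan; Z[2]=0
i=3: fresh scan; Z[3]=0
i=4: fresh scan; Z[4]=4 scan→box=[4,8)
i=5: min(r-i=3, Z[1]=1)=1; Z[5]=1
i=6: min(r-i=2, Z[2]=0)=0; Z[6]=0
i=7: min(r-i=1, Z[3]=0)=0; Z[7]=0
i=8: fresh scan; Z[8]=0
i=9: fresh scan; Z[9]=0
i=10: fresh scan; Z[10]=4 scan→box=[10,14)
i=11: min(r-i=3, Z[1]=1)=1; Z[11]=1
i=12: min(r-i=2, Z[2]=0)=0; Z[12]=0
i=13: min(r-i=1, Z[3]=0)=0; Z[13]=0
i=14: fresh scan; Z[14]=0
i=15: fresh scan; Z[15]=1 scan→box=[15,16)
i=16: fresh scan; Z[16]=0
i=17: fresh scan; Z[17]=0
i=18: fresh scan; Z[18]=0
i=19: fresh scan; Z[19]=0
i=20: fresh scan; Z[20]=0
i=21: fresh scan; Z[21]=0
i=22: fresh scan; Z[22]=0
i=23: fresh scan; Z[23]=0
i=24: fresh scan; Z[24]=1 scan→box=[24,25)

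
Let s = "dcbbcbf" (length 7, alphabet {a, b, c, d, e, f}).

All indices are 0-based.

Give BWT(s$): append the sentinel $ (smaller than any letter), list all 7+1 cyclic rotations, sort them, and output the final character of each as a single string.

rank  rotation  last
    0  $dcbbcbf  f
    1  bbcbf$dc  c
    2  bcbf$dcb  b
    3  bf$dcbbc  c
    4  cbbcbf$d  d
    5  cbf$dcbb  b
    6  dcbbcbf$  $
    7  f$dcbbcb  b

fcbcdb$b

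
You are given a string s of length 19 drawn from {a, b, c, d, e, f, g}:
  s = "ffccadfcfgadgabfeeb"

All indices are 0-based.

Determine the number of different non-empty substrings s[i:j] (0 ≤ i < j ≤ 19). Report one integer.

rank | idx | suffix
   0 |  13 | abfeeb
   1 |   4 | adfcfgadgabfeeb
   2 |  10 | adgabfeeb
   3 |  18 | b
   4 |  14 | bfeeb
   5 |   3 | cadfcfgadgabfeeb
   6 |   2 | ccadfcfgadgabfeeb
   7 |   7 | cfgadgabfeeb
   8 |   5 | dfcfgadgabfeeb
   9 |  11 | dgabfeeb
  10 |  17 | eb
  11 |  16 | eeb
  12 |   1 | fccadfcfgadgabfeeb
  13 |   6 | fcfgadgabfeeb
  14 |  15 | feeb
  15 |   0 | ffccadfcfgadgabfeeb
  16 |   8 | fgadgabfeeb
  17 |  12 | gabfeeb
  18 |   9 | gadgabfeeb

SA = [13, 4, 10, 18, 14, 3, 2, 7, 5, 11, 17, 16, 1, 6, 15, 0, 8, 12, 9]
i: (SA[i-1],SA[i]) lcp shared
  1: (13,4) 1 'a'
  2: (4,10) 2 'ad'
  3: (10,18) 0 ''
  4: (18,14) 1 'b'
  5: (14,3) 0 ''
  6: (3,2) 1 'c'
  7: (2,7) 1 'c'
  8: (7,5) 0 ''
  9: (5,11) 1 'd'
  10: (11,17) 0 ''
  11: (17,16) 1 'e'
  12: (16,1) 0 ''
  13: (1,6) 2 'fc'
  14: (6,15) 1 'f'
  15: (15,0) 1 'f'
  16: (0,8) 1 'f'
  17: (8,12) 0 ''
  18: (12,9) 2 'ga'

n(n+1)/2 = 19·20/2 = 190
Σ LCP = 0 + 1 + 2 + 0 + 1 + 0 + 1 + 1 + 0 + 1 + 0 + 1 + 0 + 2 + 1 + 1 + 1 + 0 + 2 = 15
distinct = 190 − 15 = 175

175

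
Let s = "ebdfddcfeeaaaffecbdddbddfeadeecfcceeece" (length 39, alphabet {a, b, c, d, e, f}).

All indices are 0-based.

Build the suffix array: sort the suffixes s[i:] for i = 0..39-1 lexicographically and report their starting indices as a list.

[10, 11, 26, 12, 17, 21, 1, 16, 32, 37, 33, 30, 6, 20, 5, 19, 4, 18, 22, 27, 2, 23, 38, 9, 25, 0, 15, 36, 29, 8, 35, 28, 34, 31, 3, 24, 14, 7, 13]

sorted suffixes:
  #0 SA[0]=10  'aaaffecbdddbddfeadeecfcceeece'
  #1 SA[1]=11  'aaffecbdddbddfeadeecfcceeece'
  #2 SA[2]=26  'adeecfcceeece'
  #3 SA[3]=12  'affecbdddbddfeadeecfcceeece'
  #4 SA[4]=17  'bdddbddfeadeecfcceeece'
  #5 SA[5]=21  'bddfeadeecfcceeece'
  #6 SA[6]=1  'bdfddcfeeaaaffecbdddbddfeadeecfcceeece'
  #7 SA[7]=16  'cbdddbddfeadeecfcceeece'
  #8 SA[8]=32  'cceeece'
  #9 SA[9]=37  'ce'
  #10 SA[10]=33  'ceeece'
  #11 SA[11]=30  'cfcceeece'
  #12 SA[12]=6  'cfeeaaaffecbdddbddfeadeecfcceeece'
  #13 SA[13]=20  'dbddfeadeecfcceeece'
  #14 SA[14]=5  'dcfeeaaaffecbdddbddfeadeecfcceeece'
  #15 SA[15]=19  'ddbddfeadeecfcceeece'
  #16 SA[16]=4  'ddcfeeaaaffecbdddbddfeadeecfcceeece'
  #17 SA[17]=18  'dddbddfeadeecfcceeece'
  #18 SA[18]=22  'ddfeadeecfcceeece'
  #19 SA[19]=27  'deecfcceeece'
  #20 SA[20]=2  'dfddcfeeaaaffecbdddbddfeadeecfcceeece'
  #21 SA[21]=23  'dfeadeecfcceeece'
  #22 SA[22]=38  'e'
  #23 SA[23]=9  'eaaaffecbdddbddfeadeecfcceeece'
  #24 SA[24]=25  'eadeecfcceeece'
  #25 SA[25]=0  'ebdfddcfeeaaaffecbdddbddfeadeecfcceeece'
  #26 SA[26]=15  'ecbdddbddfeadeecfcceeece'
  #27 SA[27]=36  'ece'
  #28 SA[28]=29  'ecfcceeece'
  #29 SA[29]=8  'eeaaaffecbdddbddfeadeecfcceeece'
  #30 SA[30]=35  'eece'
  #31 SA[31]=28  'eecfcceeece'
  #32 SA[32]=34  'eeece'
  #33 SA[33]=31  'fcceeece'
  #34 SA[34]=3  'fddcfeeaaaffecbdddbddfeadeecfcceeece'
  #35 SA[35]=24  'feadeecfcceeece'
  #36 SA[36]=14  'fecbdddbddfeadeecfcceeece'
  #37 SA[37]=7  'feeaaaffecbdddbddfeadeecfcceeece'
  #38 SA[38]=13  'ffecbdddbddfeadeecfcceeece'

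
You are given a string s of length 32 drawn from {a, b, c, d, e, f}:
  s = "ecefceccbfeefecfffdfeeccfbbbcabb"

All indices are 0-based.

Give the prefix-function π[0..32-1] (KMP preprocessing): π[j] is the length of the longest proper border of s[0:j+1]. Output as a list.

[0, 0, 1, 0, 0, 1, 2, 0, 0, 0, 1, 1, 0, 1, 2, 0, 0, 0, 0, 0, 1, 1, 2, 0, 0, 0, 0, 0, 0, 0, 0, 0]

π[0] = 0
j=1 s[j]='c': π[1]=0 (border '')
j=2 s[j]='e': π[2]=1 (border 'e')
j=3 s[j]='f': k: 1→0; π[3]=0 (border '')
j=4 s[j]='c': π[4]=0 (border '')
j=5 s[j]='e': π[5]=1 (border 'e')
j=6 s[j]='c': π[6]=2 (border 'ec')
j=7 s[j]='c': k: 2→0; π[7]=0 (border '')
j=8 s[j]='b': π[8]=0 (border '')
j=9 s[j]='f': π[9]=0 (border '')
j=10 s[j]='e': π[10]=1 (border 'e')
j=11 s[j]='e': k: 1→0; π[11]=1 (border 'e')
j=12 s[j]='f': k: 1→0; π[12]=0 (border '')
j=13 s[j]='e': π[13]=1 (border 'e')
j=14 s[j]='c': π[14]=2 (border 'ec')
j=15 s[j]='f': k: 2→0; π[15]=0 (border '')
j=16 s[j]='f': π[16]=0 (border '')
j=17 s[j]='f': π[17]=0 (border '')
j=18 s[j]='d': π[18]=0 (border '')
j=19 s[j]='f': π[19]=0 (border '')
j=20 s[j]='e': π[20]=1 (border 'e')
j=21 s[j]='e': k: 1→0; π[21]=1 (border 'e')
j=22 s[j]='c': π[22]=2 (border 'ec')
j=23 s[j]='c': k: 2→0; π[23]=0 (border '')
j=24 s[j]='f': π[24]=0 (border '')
j=25 s[j]='b': π[25]=0 (border '')
j=26 s[j]='b': π[26]=0 (border '')
j=27 s[j]='b': π[27]=0 (border '')
j=28 s[j]='c': π[28]=0 (border '')
j=29 s[j]='a': π[29]=0 (border '')
j=30 s[j]='b': π[30]=0 (border '')
j=31 s[j]='b': π[31]=0 (border '')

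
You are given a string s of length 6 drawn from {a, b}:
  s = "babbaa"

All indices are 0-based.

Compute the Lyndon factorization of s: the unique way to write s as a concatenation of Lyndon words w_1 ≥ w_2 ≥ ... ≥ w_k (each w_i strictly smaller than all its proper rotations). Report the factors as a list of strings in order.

["b", "abb", "a", "a"]

emit factor 1: 'b' (i=0, period=1)
emit factor 2: 'abb' (i=1, period=3)
emit factor 3: 'a' (i=4, period=1)
emit factor 4: 'a' (i=5, period=1)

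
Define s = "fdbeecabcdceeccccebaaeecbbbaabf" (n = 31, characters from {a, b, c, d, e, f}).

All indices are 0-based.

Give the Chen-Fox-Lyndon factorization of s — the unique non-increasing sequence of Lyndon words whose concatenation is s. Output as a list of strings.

emit factor 1: 'f' (i=0, period=1)
emit factor 2: 'd' (i=1, period=1)
emit factor 3: 'beec' (i=2, period=4)
emit factor 4: 'abcdceecccceb' (i=6, period=13)
emit factor 5: 'aaeecbbb' (i=19, period=8)
emit factor 6: 'aabf' (i=27, period=4)

["f", "d", "beec", "abcdceecccceb", "aaeecbbb", "aabf"]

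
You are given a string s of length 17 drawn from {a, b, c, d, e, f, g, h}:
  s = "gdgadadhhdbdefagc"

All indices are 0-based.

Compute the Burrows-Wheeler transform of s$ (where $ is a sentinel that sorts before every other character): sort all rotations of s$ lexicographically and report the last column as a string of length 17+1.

rank  rotation            last
    0  $gdgadadhhdbdefagc  c
    1  adadhhdbdefagc$gdg  g
    2  adhhdbdefagc$gdgad  d
    3  agc$gdgadadhhdbdef  f
    4  bdefagc$gdgadadhhd  d
    5  c$gdgadadhhdbdefag  g
    6  dadhhdbdefagc$gdga  a
    7  dbdefagc$gdgadadhh  h
    8  defagc$gdgadadhhdb  b
    9  dgadadhhdbdefagc$g  g
   10  dhhdbdefagc$gdgada  a
   11  efagc$gdgadadhhdbd  d
   12  fagc$gdgadadhhdbde  e
   13  gadadhhdbdefagc$gd  d
   14  gc$gdgadadhhdbdefa  a
   15  gdgadadhhdbdefagc$  $
   16  hdbdefagc$gdgadadh  h
   17  hhdbdefagc$gdgadad  d

cgdfdgahbgadeda$hd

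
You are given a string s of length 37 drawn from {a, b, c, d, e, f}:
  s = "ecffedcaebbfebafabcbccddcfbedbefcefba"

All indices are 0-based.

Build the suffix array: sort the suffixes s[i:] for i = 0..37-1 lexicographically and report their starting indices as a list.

rank→(start, suffix):
  0 → (36, 'a')
  1 → (16, 'abcbccddcfbedbefcefba')
  2 → (7, 'aebbfebafabcbccddcfbedbefcefba')
  3 → (14, 'afabcbccddcfbedbefcefba')
  4 → (35, 'ba')
  5 → (13, 'bafabcbccddcfbedbefcefba')
  6 → (9, 'bbfebafabcbccddcfbedbefcefba')
  7 → (17, 'bcbccddcfbedbefcefba')
  8 → (19, 'bccddcfbedbefcefba')
  9 → (26, 'bedbefcefba')
  10 → (29, 'befcefba')
  11 → (10, 'bfebafabcbccddcfbedbefcefba')
  12 → (6, 'caebbfebafabcbccddcfbedbefcefba')
  13 → (18, 'cbccddcfbedbefcefba')
  14 → (20, 'ccddcfbedbefcefba')
  15 → (21, 'cddcfbedbefcefba')
  16 → (32, 'cefba')
  17 → (24, 'cfbedbefcefba')
  18 → (1, 'cffedcaebbfebafabcbccddcfbedbefcefba')
  19 → (28, 'dbefcefba')
  20 → (5, 'dcaebbfebafabcbccddcfbedbefcefba')
  21 → (23, 'dcfbedbefcefba')
  22 → (22, 'ddcfbedbefcefba')
  23 → (12, 'ebafabcbccddcfbedbefcefba')
  24 → (8, 'ebbfebafabcbccddcfbedbefcefba')
  25 → (0, 'ecffedcaebbfebafabcbccddcfbedbefcefba')
  26 → (27, 'edbefcefba')
  27 → (4, 'edcaebbfebafabcbccddcfbedbefcefba')
  28 → (33, 'efba')
  29 → (30, 'efcefba')
  30 → (15, 'fabcbccddcfbedbefcefba')
  31 → (34, 'fba')
  32 → (25, 'fbedbefcefba')
  33 → (31, 'fcefba')
  34 → (11, 'febafabcbccddcfbedbefcefba')
  35 → (3, 'fedcaebbfebafabcbccddcfbedbefcefba')
  36 → (2, 'ffedcaebbfebafabcbccddcfbedbefcefba')

[36, 16, 7, 14, 35, 13, 9, 17, 19, 26, 29, 10, 6, 18, 20, 21, 32, 24, 1, 28, 5, 23, 22, 12, 8, 0, 27, 4, 33, 30, 15, 34, 25, 31, 11, 3, 2]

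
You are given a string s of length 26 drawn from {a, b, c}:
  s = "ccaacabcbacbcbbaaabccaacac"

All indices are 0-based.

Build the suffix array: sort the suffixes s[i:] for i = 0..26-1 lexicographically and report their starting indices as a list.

rank→(start, suffix):
  0 → (15, 'aaabccaacac')
  1 → (16, 'aabccaacac')
  2 → (2, 'aacabcbacbcbbaaabccaacac')
  3 → (21, 'aacac')
  4 → (5, 'abcbacbcbbaaabccaacac')
  5 → (17, 'abccaacac')
  6 → (24, 'ac')
  7 → (3, 'acabcbacbcbbaaabccaacac')
  8 → (22, 'acac')
  9 → (9, 'acbcbbaaabccaacac')
  10 → (14, 'baaabccaacac')
  11 → (8, 'bacbcbbaaabccaacac')
  12 → (13, 'bbaaabccaacac')
  13 → (6, 'bcbacbcbbaaabccaacac')
  14 → (11, 'bcbbaaabccaacac')
  15 → (18, 'bccaacac')
  16 → (25, 'c')
  17 → (1, 'caacabcbacbcbbaaabccaacac')
  18 → (20, 'caacac')
  19 → (4, 'cabcbacbcbbaaabccaacac')
  20 → (23, 'cac')
  21 → (7, 'cbacbcbbaaabccaacac')
  22 → (12, 'cbbaaabccaacac')
  23 → (10, 'cbcbbaaabccaacac')
  24 → (0, 'ccaacabcbacbcbbaaabccaacac')
  25 → (19, 'ccaacac')

[15, 16, 2, 21, 5, 17, 24, 3, 22, 9, 14, 8, 13, 6, 11, 18, 25, 1, 20, 4, 23, 7, 12, 10, 0, 19]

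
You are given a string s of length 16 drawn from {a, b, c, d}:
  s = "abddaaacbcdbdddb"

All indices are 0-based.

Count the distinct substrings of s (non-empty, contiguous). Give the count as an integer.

sorted suffixes:
  #0 SA[0]=4  'aaacbcdbdddb'
  #1 SA[1]=5  'aacbcdbdddb'
  #2 SA[2]=0  'abddaaacbcdbdddb'
  #3 SA[3]=6  'acbcdbdddb'
  #4 SA[4]=15  'b'
  #5 SA[5]=8  'bcdbdddb'
  #6 SA[6]=1  'bddaaacbcdbdddb'
  #7 SA[7]=11  'bdddb'
  #8 SA[8]=7  'cbcdbdddb'
  #9 SA[9]=9  'cdbdddb'
  #10 SA[10]=3  'daaacbcdbdddb'
  #11 SA[11]=14  'db'
  #12 SA[12]=10  'dbdddb'
  #13 SA[13]=2  'ddaaacbcdbdddb'
  #14 SA[14]=13  'ddb'
  #15 SA[15]=12  'dddb'

SA = [4, 5, 0, 6, 15, 8, 1, 11, 7, 9, 3, 14, 10, 2, 13, 12]
i: (SA[i-1],SA[i]) lcp shared
  1: (4,5) 2 'aa'
  2: (5,0) 1 'a'
  3: (0,6) 1 'a'
  4: (6,15) 0 ''
  5: (15,8) 1 'b'
  6: (8,1) 1 'b'
  7: (1,11) 3 'bdd'
  8: (11,7) 0 ''
  9: (7,9) 1 'c'
  10: (9,3) 0 ''
  11: (3,14) 1 'd'
  12: (14,10) 2 'db'
  13: (10,2) 1 'd'
  14: (2,13) 2 'dd'
  15: (13,12) 2 'dd'

n(n+1)/2 = 16·17/2 = 136
Σ LCP = 0 + 2 + 1 + 1 + 0 + 1 + 1 + 3 + 0 + 1 + 0 + 1 + 2 + 1 + 2 + 2 = 18
distinct = 136 − 18 = 118

118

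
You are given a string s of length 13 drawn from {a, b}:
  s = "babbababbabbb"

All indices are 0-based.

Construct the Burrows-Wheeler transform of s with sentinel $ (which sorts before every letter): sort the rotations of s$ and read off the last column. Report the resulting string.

bbbbbbb$abbaaa

rank  rotation        last
    0  $babbababbabbb  b
    1  ababbabbb$babb  b
    2  abbababbabbb$b  b
    3  abbabbb$babbab  b
    4  abbb$babbababb  b
    5  b$babbababbabb  b
    6  bababbabbb$bab  b
    7  babbababbabbb$  $
    8  babbabbb$babba  a
    9  babbb$babbabab  b
   10  bb$babbababbab  b
   11  bbababbabbb$ba  a
   12  bbabbb$babbaba  a
   13  bbb$babbababba  a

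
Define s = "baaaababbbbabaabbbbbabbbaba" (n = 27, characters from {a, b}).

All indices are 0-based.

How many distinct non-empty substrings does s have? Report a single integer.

296

rank→(start, suffix):
  0 → (26, 'a')
  1 → (1, 'aaaababbbbabaabbbbbabbbaba')
  2 → (2, 'aaababbbbabaabbbbbabbbaba')
  3 → (3, 'aababbbbabaabbbbbabbbaba')
  4 → (13, 'aabbbbbabbbaba')
  5 → (24, 'aba')
  6 → (11, 'abaabbbbbabbbaba')
  7 → (4, 'ababbbbabaabbbbbabbbaba')
  8 → (20, 'abbbaba')
  9 → (6, 'abbbbabaabbbbbabbbaba')
  10 → (14, 'abbbbbabbbaba')
  11 → (25, 'ba')
  12 → (0, 'baaaababbbbabaabbbbbabbbaba')
  13 → (12, 'baabbbbbabbbaba')
  14 → (23, 'baba')
  15 → (10, 'babaabbbbbabbbaba')
  16 → (19, 'babbbaba')
  17 → (5, 'babbbbabaabbbbbabbbaba')
  18 → (22, 'bbaba')
  19 → (9, 'bbabaabbbbbabbbaba')
  20 → (18, 'bbabbbaba')
  21 → (21, 'bbbaba')
  22 → (8, 'bbbabaabbbbbabbbaba')
  23 → (17, 'bbbabbbaba')
  24 → (7, 'bbbbabaabbbbbabbbaba')
  25 → (16, 'bbbbabbbaba')
  26 → (15, 'bbbbbabbbaba')

SA = [26, 1, 2, 3, 13, 24, 11, 4, 20, 6, 14, 25, 0, 12, 23, 10, 19, 5, 22, 9, 18, 21, 8, 17, 7, 16, 15]
[i] adj suffixes → lcp
  [1] 26/1 → 1 ('a')
  [2] 1/2 → 3 ('aaa')
  [3] 2/3 → 2 ('aa')
  [4] 3/13 → 3 ('aab')
  [5] 13/24 → 1 ('a')
  [6] 24/11 → 3 ('aba')
  [7] 11/4 → 3 ('aba')
  [8] 4/20 → 2 ('ab')
  [9] 20/6 → 4 ('abbb')
  [10] 6/14 → 5 ('abbbb')
  [11] 14/25 → 0 ('')
  [12] 25/0 → 2 ('ba')
  [13] 0/12 → 3 ('baa')
  [14] 12/23 → 2 ('ba')
  [15] 23/10 → 4 ('baba')
  [16] 10/19 → 3 ('bab')
  [17] 19/5 → 5 ('babbb')
  [18] 5/22 → 1 ('b')
  [19] 22/9 → 5 ('bbaba')
  [20] 9/18 → 4 ('bbab')
  [21] 18/21 → 2 ('bb')
  [22] 21/8 → 6 ('bbbaba')
  [23] 8/17 → 5 ('bbbab')
  [24] 17/7 → 3 ('bbb')
  [25] 7/16 → 6 ('bbbbab')
  [26] 16/15 → 4 ('bbbb')

n(n+1)/2 = 27·28/2 = 378
Σ LCP = 0 + 1 + 3 + 2 + 3 + 1 + 3 + 3 + 2 + 4 + 5 + 0 + 2 + 3 + 2 + 4 + 3 + 5 + 1 + 5 + 4 + 2 + 6 + 5 + 3 + 6 + 4 = 82
distinct = 378 − 82 = 296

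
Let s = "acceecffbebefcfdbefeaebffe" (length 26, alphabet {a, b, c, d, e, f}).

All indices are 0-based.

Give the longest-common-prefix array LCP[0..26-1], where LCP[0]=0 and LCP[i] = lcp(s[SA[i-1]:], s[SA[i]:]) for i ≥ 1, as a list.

rank→(start, suffix):
  0 → (0, 'acceecffbebefcfdbefeaebffe')
  1 → (20, 'aebffe')
  2 → (8, 'bebefcfdbefeaebffe')
  3 → (10, 'befcfdbefeaebffe')
  4 → (16, 'befeaebffe')
  5 → (22, 'bffe')
  6 → (1, 'cceecffbebefcfdbefeaebffe')
  7 → (2, 'ceecffbebefcfdbefeaebffe')
  8 → (13, 'cfdbefeaebffe')
  9 → (5, 'cffbebefcfdbefeaebffe')
  10 → (15, 'dbefeaebffe')
  11 → (25, 'e')
  12 → (19, 'eaebffe')
  13 → (9, 'ebefcfdbefeaebffe')
  14 → (21, 'ebffe')
  15 → (4, 'ecffbebefcfdbefeaebffe')
  16 → (3, 'eecffbebefcfdbefeaebffe')
  17 → (11, 'efcfdbefeaebffe')
  18 → (17, 'efeaebffe')
  19 → (7, 'fbebefcfdbefeaebffe')
  20 → (12, 'fcfdbefeaebffe')
  21 → (14, 'fdbefeaebffe')
  22 → (24, 'fe')
  23 → (18, 'feaebffe')
  24 → (6, 'ffbebefcfdbefeaebffe')
  25 → (23, 'ffe')

SA = [0, 20, 8, 10, 16, 22, 1, 2, 13, 5, 15, 25, 19, 9, 21, 4, 3, 11, 17, 7, 12, 14, 24, 18, 6, 23]
i: (SA[i-1],SA[i]) lcp shared
  1: (0,20) 1 'a'
  2: (20,8) 0 ''
  3: (8,10) 2 'be'
  4: (10,16) 3 'bef'
  5: (16,22) 1 'b'
  6: (22,1) 0 ''
  7: (1,2) 1 'c'
  8: (2,13) 1 'c'
  9: (13,5) 2 'cf'
  10: (5,15) 0 ''
  11: (15,25) 0 ''
  12: (25,19) 1 'e'
  13: (19,9) 1 'e'
  14: (9,21) 2 'eb'
  15: (21,4) 1 'e'
  16: (4,3) 1 'e'
  17: (3,11) 1 'e'
  18: (11,17) 2 'ef'
  19: (17,7) 0 ''
  20: (7,12) 1 'f'
  21: (12,14) 1 'f'
  22: (14,24) 1 'f'
  23: (24,18) 2 'fe'
  24: (18,6) 1 'f'
  25: (6,23) 2 'ff'

[0, 1, 0, 2, 3, 1, 0, 1, 1, 2, 0, 0, 1, 1, 2, 1, 1, 1, 2, 0, 1, 1, 1, 2, 1, 2]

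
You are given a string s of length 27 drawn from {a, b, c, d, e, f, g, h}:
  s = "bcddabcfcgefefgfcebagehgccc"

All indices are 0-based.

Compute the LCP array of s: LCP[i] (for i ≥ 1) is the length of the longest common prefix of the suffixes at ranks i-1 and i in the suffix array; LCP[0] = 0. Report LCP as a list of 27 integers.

[0, 1, 0, 1, 2, 0, 1, 2, 1, 1, 1, 1, 0, 1, 0, 1, 2, 1, 0, 2, 1, 1, 0, 1, 2, 1, 0]

sorted suffixes:
  #0 SA[0]=4  'abcfcgefefgfcebagehgccc'
  #1 SA[1]=19  'agehgccc'
  #2 SA[2]=18  'bagehgccc'
  #3 SA[3]=0  'bcddabcfcgefefgfcebagehgccc'
  #4 SA[4]=5  'bcfcgefefgfcebagehgccc'
  #5 SA[5]=26  'c'
  #6 SA[6]=25  'cc'
  #7 SA[7]=24  'ccc'
  #8 SA[8]=1  'cddabcfcgefefgfcebagehgccc'
  #9 SA[9]=16  'cebagehgccc'
  #10 SA[10]=6  'cfcgefefgfcebagehgccc'
  #11 SA[11]=8  'cgefefgfcebagehgccc'
  #12 SA[12]=3  'dabcfcgefefgfcebagehgccc'
  #13 SA[13]=2  'ddabcfcgefefgfcebagehgccc'
  #14 SA[14]=17  'ebagehgccc'
  #15 SA[15]=10  'efefgfcebagehgccc'
  #16 SA[16]=12  'efgfcebagehgccc'
  #17 SA[17]=21  'ehgccc'
  #18 SA[18]=15  'fcebagehgccc'
  #19 SA[19]=7  'fcgefefgfcebagehgccc'
  #20 SA[20]=11  'fefgfcebagehgccc'
  #21 SA[21]=13  'fgfcebagehgccc'
  #22 SA[22]=23  'gccc'
  #23 SA[23]=9  'gefefgfcebagehgccc'
  #24 SA[24]=20  'gehgccc'
  #25 SA[25]=14  'gfcebagehgccc'
  #26 SA[26]=22  'hgccc'

SA = [4, 19, 18, 0, 5, 26, 25, 24, 1, 16, 6, 8, 3, 2, 17, 10, 12, 21, 15, 7, 11, 13, 23, 9, 20, 14, 22]
i: (SA[i-1],SA[i]) lcp shared
  1: (4,19) 1 'a'
  2: (19,18) 0 ''
  3: (18,0) 1 'b'
  4: (0,5) 2 'bc'
  5: (5,26) 0 ''
  6: (26,25) 1 'c'
  7: (25,24) 2 'cc'
  8: (24,1) 1 'c'
  9: (1,16) 1 'c'
  10: (16,6) 1 'c'
  11: (6,8) 1 'c'
  12: (8,3) 0 ''
  13: (3,2) 1 'd'
  14: (2,17) 0 ''
  15: (17,10) 1 'e'
  16: (10,12) 2 'ef'
  17: (12,21) 1 'e'
  18: (21,15) 0 ''
  19: (15,7) 2 'fc'
  20: (7,11) 1 'f'
  21: (11,13) 1 'f'
  22: (13,23) 0 ''
  23: (23,9) 1 'g'
  24: (9,20) 2 'ge'
  25: (20,14) 1 'g'
  26: (14,22) 0 ''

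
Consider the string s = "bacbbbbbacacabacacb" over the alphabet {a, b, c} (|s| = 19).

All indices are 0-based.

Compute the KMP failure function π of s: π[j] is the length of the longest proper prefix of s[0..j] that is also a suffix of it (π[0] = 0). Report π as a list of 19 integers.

[0, 0, 0, 1, 1, 1, 1, 1, 2, 3, 0, 0, 0, 1, 2, 3, 0, 0, 1]

π[0] = 0
j=1 s[j]='a': π[1]=0 (border '')
j=2 s[j]='c': π[2]=0 (border '')
j=3 s[j]='b': π[3]=1 (border 'b')
j=4 s[j]='b': k: 1→0; π[4]=1 (border 'b')
j=5 s[j]='b': k: 1→0; π[5]=1 (border 'b')
j=6 s[j]='b': k: 1→0; π[6]=1 (border 'b')
j=7 s[j]='b': k: 1→0; π[7]=1 (border 'b')
j=8 s[j]='a': π[8]=2 (border 'ba')
j=9 s[j]='c': π[9]=3 (border 'bac')
j=10 s[j]='a': k: 3→0; π[10]=0 (border '')
j=11 s[j]='c': π[11]=0 (border '')
j=12 s[j]='a': π[12]=0 (border '')
j=13 s[j]='b': π[13]=1 (border 'b')
j=14 s[j]='a': π[14]=2 (border 'ba')
j=15 s[j]='c': π[15]=3 (border 'bac')
j=16 s[j]='a': k: 3→0; π[16]=0 (border '')
j=17 s[j]='c': π[17]=0 (border '')
j=18 s[j]='b': π[18]=1 (border 'b')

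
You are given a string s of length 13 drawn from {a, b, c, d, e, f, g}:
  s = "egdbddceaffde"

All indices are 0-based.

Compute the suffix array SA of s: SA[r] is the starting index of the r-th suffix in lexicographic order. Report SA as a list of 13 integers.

[8, 3, 6, 2, 5, 4, 11, 12, 7, 0, 10, 9, 1]

rank→(start, suffix):
  0 → (8, 'affde')
  1 → (3, 'bddceaffde')
  2 → (6, 'ceaffde')
  3 → (2, 'dbddceaffde')
  4 → (5, 'dceaffde')
  5 → (4, 'ddceaffde')
  6 → (11, 'de')
  7 → (12, 'e')
  8 → (7, 'eaffde')
  9 → (0, 'egdbddceaffde')
  10 → (10, 'fde')
  11 → (9, 'ffde')
  12 → (1, 'gdbddceaffde')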